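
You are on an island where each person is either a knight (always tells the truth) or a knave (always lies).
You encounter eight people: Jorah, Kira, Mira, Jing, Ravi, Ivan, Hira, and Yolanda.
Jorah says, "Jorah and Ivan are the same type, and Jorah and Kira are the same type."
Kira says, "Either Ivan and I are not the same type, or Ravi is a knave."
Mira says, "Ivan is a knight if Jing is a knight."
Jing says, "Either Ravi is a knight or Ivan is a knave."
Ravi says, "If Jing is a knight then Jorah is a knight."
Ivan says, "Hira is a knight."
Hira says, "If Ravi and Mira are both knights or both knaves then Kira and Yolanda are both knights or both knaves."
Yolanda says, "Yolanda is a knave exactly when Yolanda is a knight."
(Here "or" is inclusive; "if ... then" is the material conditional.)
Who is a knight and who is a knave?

Jorah (knave): "Jorah and Ivan are the same type, and Jorah and Kira are the same type" — False. ✓
Kira (knight): "either Ivan and I are not the same type, or Ravi is a knave" — True. ✓
As a knave, Mira's statement "Ivan is a knight if Jing is a knight" should be False; it is.
As a knight, Jing's statement "either Ravi is a knight or Ivan is a knave" should be True; it is.
Ravi is a knave; "if Jing is a knight then Jorah is a knight" is False, as required.
As a knave, Ivan's statement "Hira is a knight" should be False; it is.
Hira (knave): "if Ravi and Mira are both knights or both knaves then Kira and Yolanda are both knights or both knaves" — False. ✓
Yolanda (knave): "Yolanda is a knave exactly when Yolanda is a knight" — False. ✓

Jorah is a knave, Kira is a knight, Mira is a knave, Jing is a knight, Ravi is a knave, Ivan is a knave, Hira is a knave, and Yolanda is a knave.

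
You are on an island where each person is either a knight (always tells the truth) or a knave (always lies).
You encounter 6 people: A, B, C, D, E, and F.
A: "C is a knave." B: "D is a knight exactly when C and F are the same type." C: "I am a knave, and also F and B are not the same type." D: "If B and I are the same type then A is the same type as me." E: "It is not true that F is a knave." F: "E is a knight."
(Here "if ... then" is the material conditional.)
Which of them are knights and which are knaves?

As a knight, A's statement "C is a knave" should be True; it is.
B (knave): "D is a knight exactly when C and F are the same type" — false. ✓
Since C is a knave, "I am a knave, and also F and B are not the same type" needs to be false, which holds.
Since D is a knave, "if B and I are the same type then A is the same type as me" needs to be false, which holds.
E is a knave; "it is not true that F is a knave" is false, as required.
Since F is a knave, "E is a knight" needs to be false, which holds.

A is a knight, B is a knave, C is a knave, D is a knave, E is a knave, and F is a knave.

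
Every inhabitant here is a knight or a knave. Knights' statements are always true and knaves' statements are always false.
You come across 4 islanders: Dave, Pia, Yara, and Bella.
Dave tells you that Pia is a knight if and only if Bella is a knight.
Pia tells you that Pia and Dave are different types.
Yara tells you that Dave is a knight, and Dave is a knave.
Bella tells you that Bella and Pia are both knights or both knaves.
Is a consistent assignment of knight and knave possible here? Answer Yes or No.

Yes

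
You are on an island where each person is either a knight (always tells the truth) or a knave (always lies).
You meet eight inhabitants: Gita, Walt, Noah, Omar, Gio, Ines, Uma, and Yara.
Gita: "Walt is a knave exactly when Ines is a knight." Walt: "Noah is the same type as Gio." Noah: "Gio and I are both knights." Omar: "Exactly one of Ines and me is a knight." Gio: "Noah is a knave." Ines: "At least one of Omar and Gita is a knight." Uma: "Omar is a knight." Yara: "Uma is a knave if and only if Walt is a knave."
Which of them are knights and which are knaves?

Gita is a knave, Walt is a knave, Noah is a knave, Omar is a knave, Gio is a knight, Ines is a knave, Uma is a knave, and Yara is a knight.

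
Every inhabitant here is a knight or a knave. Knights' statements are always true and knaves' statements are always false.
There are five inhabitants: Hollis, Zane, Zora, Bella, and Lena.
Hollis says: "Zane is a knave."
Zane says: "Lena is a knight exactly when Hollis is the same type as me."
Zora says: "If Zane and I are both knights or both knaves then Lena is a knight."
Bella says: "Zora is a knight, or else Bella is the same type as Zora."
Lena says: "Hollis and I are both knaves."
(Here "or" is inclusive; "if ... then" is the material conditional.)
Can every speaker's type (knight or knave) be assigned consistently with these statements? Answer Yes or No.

No

Checking all 32 assignments, each has at least one speaker whose statement's truth value contradicts their type.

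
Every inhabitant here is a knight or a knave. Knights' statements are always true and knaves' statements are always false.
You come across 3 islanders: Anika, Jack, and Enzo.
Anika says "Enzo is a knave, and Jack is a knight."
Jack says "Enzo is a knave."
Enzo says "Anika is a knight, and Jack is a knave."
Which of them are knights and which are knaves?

Suppose Anika is a knave. Then Anika's statement "Enzo is a knave, and Jack is a knight" would have to be false. Checking the 4 ways to assign the others, none is consistent with every speaker.
(For instance, with Jack=knight, Enzo=knave, Anika's claim "Enzo is a knave, and Jack is a knight" comes out true where it would need to be false.)
So Anika must be a knight, making "Enzo is a knave, and Jack is a knight" true. Taking Anika=knight, Jack=knight, Enzo=knave, each remaining statement checks out:
  Jack (knight): "Enzo is a knave" — true. ✓
  Enzo (knave): "Anika is a knight, and Jack is a knave" — false. ✓
This is the unique consistent assignment.

Anika is a knight, Jack is a knight, and Enzo is a knave.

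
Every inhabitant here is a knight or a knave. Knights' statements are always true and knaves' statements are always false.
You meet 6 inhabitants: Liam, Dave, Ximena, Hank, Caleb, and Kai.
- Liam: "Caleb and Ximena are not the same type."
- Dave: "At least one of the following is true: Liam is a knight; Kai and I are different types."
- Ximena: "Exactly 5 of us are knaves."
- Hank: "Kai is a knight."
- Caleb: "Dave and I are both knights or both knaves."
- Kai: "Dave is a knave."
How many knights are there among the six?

The unique consistent assignment is Liam=knight, Dave=knight, Ximena=knave, Hank=knave, Caleb=knight, Kai=knave.
That has 3 knights.

3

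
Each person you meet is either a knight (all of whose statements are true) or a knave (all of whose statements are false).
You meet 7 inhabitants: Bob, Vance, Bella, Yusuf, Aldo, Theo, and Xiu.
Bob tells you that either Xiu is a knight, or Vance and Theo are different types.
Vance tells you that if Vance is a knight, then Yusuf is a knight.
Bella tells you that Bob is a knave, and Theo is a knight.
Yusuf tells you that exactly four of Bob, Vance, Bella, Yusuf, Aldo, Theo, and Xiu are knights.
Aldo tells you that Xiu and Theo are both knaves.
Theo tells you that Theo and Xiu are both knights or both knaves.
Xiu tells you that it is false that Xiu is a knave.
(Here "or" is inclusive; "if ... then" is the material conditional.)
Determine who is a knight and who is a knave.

Bob is a knight, Vance is a knight, Bella is a knave, Yusuf is a knight, Aldo is a knave, Theo is a knave, and Xiu is a knight.

Bob is a knight; "either Xiu is a knight, or Vance and Theo are different types" is True, as required.
Vance is a knight, and the claim "if Vance is a knight, then Yusuf is a knight" is indeed True.
As a knave, Bella's statement "Bob is a knave, and Theo is a knight" should be false; it is.
Yusuf is a knight; "exactly four of Bob, Vance, Bella, Yusuf, Aldo, Theo, and Xiu are knights" is True, as required.
Aldo is a knave, so "Xiu and Theo are both knaves" must be false — and it is.
Theo is a knave; "Theo and Xiu are both knights or both knaves" is false, as required.
Xiu is a knight, so "it is false that Xiu is a knave" must be True — and it is.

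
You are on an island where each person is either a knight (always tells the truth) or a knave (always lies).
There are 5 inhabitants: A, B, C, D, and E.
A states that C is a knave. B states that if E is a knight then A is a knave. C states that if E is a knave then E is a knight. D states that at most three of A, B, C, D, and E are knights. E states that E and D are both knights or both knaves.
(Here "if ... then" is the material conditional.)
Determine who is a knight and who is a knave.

As a knight, A's statement "C is a knave" should be true; it is.
B is a knight, and the claim "if E is a knight then A is a knave" is indeed true.
C (knave): "if E is a knave then E is a knight" — False. ✓
D is a knight; "at most three of A, B, C, D, and E are knights" is true, as required.
E (knave): "E and D are both knights or both knaves" — False. ✓

Knights: A, B, and D. Knaves: C and E.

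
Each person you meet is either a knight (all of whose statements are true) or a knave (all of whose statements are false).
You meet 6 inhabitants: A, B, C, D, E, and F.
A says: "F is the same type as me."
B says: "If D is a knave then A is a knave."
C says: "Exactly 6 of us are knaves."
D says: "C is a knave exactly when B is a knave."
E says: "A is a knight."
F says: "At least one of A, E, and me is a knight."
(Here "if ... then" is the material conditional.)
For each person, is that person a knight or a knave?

A is a knave, so "F is the same type as me" must be false — and it is.
Since B is a knight, "if D is a knave then A is a knave" needs to be True, which holds.
C is a knave, so "exactly 6 of us are knaves" must be false — and it is.
D is a knave, and the claim "C is a knave exactly when B is a knave" is indeed false.
E (knave): "A is a knight" — false. ✓
F (knight): "at least one of A, E, and me is a knight" — True. ✓

Knights: B and F. Knaves: A, C, D, and E.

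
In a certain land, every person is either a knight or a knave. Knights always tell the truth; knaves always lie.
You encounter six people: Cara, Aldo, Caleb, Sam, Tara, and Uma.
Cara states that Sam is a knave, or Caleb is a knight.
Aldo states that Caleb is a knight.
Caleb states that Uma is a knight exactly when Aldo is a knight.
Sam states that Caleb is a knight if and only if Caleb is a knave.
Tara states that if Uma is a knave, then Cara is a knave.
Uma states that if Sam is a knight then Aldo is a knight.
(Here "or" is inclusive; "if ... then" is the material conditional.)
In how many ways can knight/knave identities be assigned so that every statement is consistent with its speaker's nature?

2

Consistent assignments:
  Cara=knight, Aldo=knight, Caleb=knight, Sam=knave, Tara=knight, Uma=knight
  Cara=knight, Aldo=knave, Caleb=knave, Sam=knave, Tara=knight, Uma=knight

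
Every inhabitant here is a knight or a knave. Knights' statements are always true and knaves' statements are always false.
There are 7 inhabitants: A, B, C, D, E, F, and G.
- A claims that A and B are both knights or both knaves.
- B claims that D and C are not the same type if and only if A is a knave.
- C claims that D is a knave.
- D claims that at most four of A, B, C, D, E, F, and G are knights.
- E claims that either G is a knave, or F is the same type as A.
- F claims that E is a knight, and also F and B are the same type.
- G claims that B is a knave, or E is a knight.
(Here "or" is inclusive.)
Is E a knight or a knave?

Consistent assignments: {A=knave, B=knight, C=knave, D=knight, E=knight, F=knave, G=knight}
In every consistent assignment, E is a knight.

E is a knight.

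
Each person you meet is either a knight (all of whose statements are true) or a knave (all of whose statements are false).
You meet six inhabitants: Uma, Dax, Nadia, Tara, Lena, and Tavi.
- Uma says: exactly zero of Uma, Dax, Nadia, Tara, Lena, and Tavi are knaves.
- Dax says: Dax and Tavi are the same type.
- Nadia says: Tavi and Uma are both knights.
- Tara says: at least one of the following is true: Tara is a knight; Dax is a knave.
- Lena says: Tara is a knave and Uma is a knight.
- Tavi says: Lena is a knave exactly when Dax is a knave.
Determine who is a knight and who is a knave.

Uma is a knave, and the claim "exactly zero of Uma, Dax, Nadia, Tara, Lena, and Tavi are knaves" is indeed false.
Dax is a knave, and the claim "Dax and Tavi are the same type" is indeed false.
Nadia (knave): "Tavi and Uma are both knights" — false. ✓
Tara (knight): "at least one of the following is true: Tara is a knight; Dax is a knave" — true. ✓
As a knave, Lena's statement "Tara is a knave and Uma is a knight" should be false; it is.
Tavi is a knight, and the claim "Lena is a knave exactly when Dax is a knave" is indeed true.

Knights: Tara and Tavi. Knaves: Uma, Dax, Nadia, and Lena.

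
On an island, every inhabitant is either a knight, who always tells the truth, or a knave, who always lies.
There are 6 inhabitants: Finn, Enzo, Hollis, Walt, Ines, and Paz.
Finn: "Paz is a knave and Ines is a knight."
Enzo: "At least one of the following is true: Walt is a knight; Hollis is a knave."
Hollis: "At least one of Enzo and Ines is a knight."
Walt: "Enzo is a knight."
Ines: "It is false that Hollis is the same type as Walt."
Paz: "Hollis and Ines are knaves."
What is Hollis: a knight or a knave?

Hollis is a knight.

Consistent assignments: {Finn=knight, Enzo=knave, Hollis=knight, Walt=knave, Ines=knight, Paz=knave}; {Finn=knave, Enzo=knight, Hollis=knight, Walt=knight, Ines=knave, Paz=knave}
In every consistent assignment, Hollis is a knight.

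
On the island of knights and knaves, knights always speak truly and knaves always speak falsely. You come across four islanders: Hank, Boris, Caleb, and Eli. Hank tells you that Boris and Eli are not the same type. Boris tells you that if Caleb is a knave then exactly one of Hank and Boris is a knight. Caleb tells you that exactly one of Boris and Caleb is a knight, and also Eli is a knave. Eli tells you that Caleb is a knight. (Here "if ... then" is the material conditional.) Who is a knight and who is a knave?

Knights: none. Knaves: Hank, Boris, Caleb, and Eli.

Hank is a knave, and the claim "Boris and Eli are not the same type" is indeed false.
Boris (knave): "if Caleb is a knave then exactly one of Hank and Boris is a knight" — false. ✓
Caleb is a knave; "exactly one of Boris and Caleb is a knight, and also Eli is a knave" is false, as required.
Eli is a knave, and the claim "Caleb is a knight" is indeed false.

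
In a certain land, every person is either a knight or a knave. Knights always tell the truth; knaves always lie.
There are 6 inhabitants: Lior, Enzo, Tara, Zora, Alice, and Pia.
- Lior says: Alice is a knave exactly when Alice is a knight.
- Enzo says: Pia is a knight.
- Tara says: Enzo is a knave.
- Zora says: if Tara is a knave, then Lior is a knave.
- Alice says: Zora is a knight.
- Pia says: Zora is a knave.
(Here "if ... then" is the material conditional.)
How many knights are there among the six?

The unique consistent assignment is Lior=knave, Enzo=knave, Tara=knight, Zora=knight, Alice=knight, Pia=knave.
That has 3 knights.

3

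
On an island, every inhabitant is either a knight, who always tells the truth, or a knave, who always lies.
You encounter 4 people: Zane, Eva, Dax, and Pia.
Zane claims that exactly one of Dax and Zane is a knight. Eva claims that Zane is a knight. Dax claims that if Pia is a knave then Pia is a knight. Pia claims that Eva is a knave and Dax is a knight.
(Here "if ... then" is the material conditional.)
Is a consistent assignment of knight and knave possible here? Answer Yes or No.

Yes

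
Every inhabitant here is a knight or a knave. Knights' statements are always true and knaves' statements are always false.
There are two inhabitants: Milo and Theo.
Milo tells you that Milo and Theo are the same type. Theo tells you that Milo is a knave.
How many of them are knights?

The unique consistent assignment is Milo=knave, Theo=knight.
That has 1 knight.

1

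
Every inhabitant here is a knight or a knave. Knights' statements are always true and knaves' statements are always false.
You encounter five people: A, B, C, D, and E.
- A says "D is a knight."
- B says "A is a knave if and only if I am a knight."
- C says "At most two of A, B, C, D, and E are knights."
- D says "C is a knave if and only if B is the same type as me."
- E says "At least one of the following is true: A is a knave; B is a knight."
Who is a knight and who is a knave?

Knights: C and E. Knaves: A, B, and D.

A (knave): "D is a knight" — False. ✓
B is a knave, so "A is a knave if and only if I am a knight" must be False — and it is.
C is a knight, so "at most two of A, B, C, D, and E are knights" must be True — and it is.
D is a knave, so "C is a knave if and only if B is the same type as me" must be False — and it is.
E is a knight; "at least one of the following is true: A is a knave; B is a knight" is True, as required.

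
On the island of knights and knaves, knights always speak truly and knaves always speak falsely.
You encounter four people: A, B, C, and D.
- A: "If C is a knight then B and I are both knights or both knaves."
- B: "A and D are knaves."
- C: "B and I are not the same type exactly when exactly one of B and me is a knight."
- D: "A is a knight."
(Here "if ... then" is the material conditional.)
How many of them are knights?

2

The unique consistent assignment is A=knave, B=knight, C=knight, D=knave.
That has 2 knights.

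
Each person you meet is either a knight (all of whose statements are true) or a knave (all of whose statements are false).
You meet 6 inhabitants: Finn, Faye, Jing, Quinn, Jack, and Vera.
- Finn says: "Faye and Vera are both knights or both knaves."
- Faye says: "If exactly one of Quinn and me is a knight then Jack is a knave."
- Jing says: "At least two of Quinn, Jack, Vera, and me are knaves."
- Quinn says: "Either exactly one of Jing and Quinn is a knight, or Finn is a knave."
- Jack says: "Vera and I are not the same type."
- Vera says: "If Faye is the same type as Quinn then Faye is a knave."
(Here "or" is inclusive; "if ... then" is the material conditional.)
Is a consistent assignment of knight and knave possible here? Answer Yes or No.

Yes

One consistent assignment: Finn=knave, Faye=knight, Jing=knight, Quinn=knight, Jack=knave, Vera=knave.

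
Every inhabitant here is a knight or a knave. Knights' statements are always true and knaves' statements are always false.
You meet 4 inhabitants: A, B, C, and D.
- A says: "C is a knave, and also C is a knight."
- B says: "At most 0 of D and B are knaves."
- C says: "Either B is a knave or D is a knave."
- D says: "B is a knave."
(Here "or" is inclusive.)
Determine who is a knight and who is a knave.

A is a knave, B is a knave, C is a knight, and D is a knight.

Since A is a knave, "C is a knave, and also C is a knight" needs to be false, which holds.
B (knave): "at most 0 of D and B are knaves" — false. ✓
C is a knight, and the claim "either B is a knave or D is a knave" is indeed true.
D (knight): "B is a knave" — true. ✓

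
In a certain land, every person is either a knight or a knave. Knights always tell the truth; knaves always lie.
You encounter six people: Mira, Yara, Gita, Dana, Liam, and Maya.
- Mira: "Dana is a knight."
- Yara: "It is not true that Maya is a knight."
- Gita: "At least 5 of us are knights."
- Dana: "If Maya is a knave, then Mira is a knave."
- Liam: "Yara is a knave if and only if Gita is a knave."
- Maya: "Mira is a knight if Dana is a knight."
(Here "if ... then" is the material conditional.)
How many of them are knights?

4

The unique consistent assignment is Mira=knight, Yara=knave, Gita=knave, Dana=knight, Liam=knight, Maya=knight.
That has 4 knights.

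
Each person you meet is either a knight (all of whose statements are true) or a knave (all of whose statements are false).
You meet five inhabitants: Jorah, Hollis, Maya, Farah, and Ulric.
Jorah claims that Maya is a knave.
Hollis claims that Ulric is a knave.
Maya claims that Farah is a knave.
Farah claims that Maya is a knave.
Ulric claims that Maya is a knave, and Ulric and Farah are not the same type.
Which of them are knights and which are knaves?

Jorah is a knave, Hollis is a knight, Maya is a knight, Farah is a knave, and Ulric is a knave.

Suppose Jorah is a knight. Then Jorah's statement "Maya is a knave" would have to be true. Checking the 16 ways to assign the others, none is consistent with every speaker.
(For instance, with Hollis=knight, Maya=knight, Farah=knave, Ulric=knave, Jorah's claim "Maya is a knave" comes out false where it would need to be true.)
So Jorah must be a knave, making "Maya is a knave" false. Taking Jorah=knave, Hollis=knight, Maya=knight, Farah=knave, Ulric=knave, each remaining statement checks out:
  Hollis (knight): "Ulric is a knave" — true. ✓
  Maya (knight): "Farah is a knave" — true. ✓
  Farah (knave): "Maya is a knave" — false. ✓
  Ulric (knave): "Maya is a knave, and Ulric and Farah are not the same type" — false. ✓
This is the unique consistent assignment.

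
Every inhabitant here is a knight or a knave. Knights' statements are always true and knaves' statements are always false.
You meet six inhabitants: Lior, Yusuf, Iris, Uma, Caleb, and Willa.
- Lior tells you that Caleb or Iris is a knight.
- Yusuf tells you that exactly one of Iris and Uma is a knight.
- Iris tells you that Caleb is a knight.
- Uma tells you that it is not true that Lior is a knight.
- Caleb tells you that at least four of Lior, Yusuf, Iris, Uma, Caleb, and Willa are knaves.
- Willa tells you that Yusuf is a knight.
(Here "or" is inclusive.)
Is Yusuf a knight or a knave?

Consistent assignments: {Lior=knave, Yusuf=knight, Iris=knave, Uma=knight, Caleb=knave, Willa=knight}
In every consistent assignment, Yusuf is a knight.

Yusuf is a knight.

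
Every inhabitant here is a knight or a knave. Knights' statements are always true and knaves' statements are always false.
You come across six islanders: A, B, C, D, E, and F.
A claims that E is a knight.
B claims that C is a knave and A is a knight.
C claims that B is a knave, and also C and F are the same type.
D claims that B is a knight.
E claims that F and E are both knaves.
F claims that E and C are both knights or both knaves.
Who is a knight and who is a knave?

A is a knave, B is a knave, C is a knave, D is a knave, E is a knave, and F is a knight.

A is a knave, and the claim "E is a knight" is indeed False.
As a knave, B's statement "C is a knave and A is a knight" should be False; it is.
C is a knave, and the claim "B is a knave, and also C and F are the same type" is indeed False.
As a knave, D's statement "B is a knight" should be False; it is.
E is a knave; "F and E are both knaves" is False, as required.
F is a knight; "E and C are both knights or both knaves" is True, as required.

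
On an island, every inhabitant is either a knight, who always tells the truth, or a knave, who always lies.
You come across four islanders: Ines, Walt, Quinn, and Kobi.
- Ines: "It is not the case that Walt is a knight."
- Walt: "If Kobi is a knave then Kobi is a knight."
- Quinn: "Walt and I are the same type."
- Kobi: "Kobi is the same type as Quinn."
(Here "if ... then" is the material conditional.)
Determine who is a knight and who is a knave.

Suppose Ines is a knight. Then Ines's statement "it is not the case that Walt is a knight" would have to be true. Checking the 8 ways to assign the others, none is consistent with every speaker.
(For instance, with Walt=knight, Quinn=knight, Kobi=knight, Ines's claim "it is not the case that Walt is a knight" comes out false where it would need to be true.)
So Ines must be a knave, making "it is not the case that Walt is a knight" false. Taking Ines=knave, Walt=knight, Quinn=knight, Kobi=knight, each remaining statement checks out:
  Walt (knight): "if Kobi is a knave then Kobi is a knight" — true. ✓
  Quinn (knight): "Walt and I are the same type" — true. ✓
  Kobi (knight): "Kobi is the same type as Quinn" — true. ✓
This is the unique consistent assignment.

Knights: Walt, Quinn, and Kobi. Knaves: Ines.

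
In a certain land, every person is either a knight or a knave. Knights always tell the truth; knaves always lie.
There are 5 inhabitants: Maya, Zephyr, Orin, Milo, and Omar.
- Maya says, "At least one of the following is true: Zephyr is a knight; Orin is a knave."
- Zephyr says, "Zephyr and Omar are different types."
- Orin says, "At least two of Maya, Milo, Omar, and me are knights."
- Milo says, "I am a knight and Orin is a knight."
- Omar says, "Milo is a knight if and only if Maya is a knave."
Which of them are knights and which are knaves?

Maya is a knight, and the claim "at least one of the following is true: Zephyr is a knight; Orin is a knave" is indeed true.
Zephyr is a knight; "Zephyr and Omar are different types" is true, as required.
Orin is a knight, so "at least two of Maya, Milo, Omar, and me are knights" must be true — and it is.
Since Milo is a knight, "I am a knight and Orin is a knight" needs to be true, which holds.
Since Omar is a knave, "Milo is a knight if and only if Maya is a knave" needs to be false, which holds.

Maya is a knight, Zephyr is a knight, Orin is a knight, Milo is a knight, and Omar is a knave.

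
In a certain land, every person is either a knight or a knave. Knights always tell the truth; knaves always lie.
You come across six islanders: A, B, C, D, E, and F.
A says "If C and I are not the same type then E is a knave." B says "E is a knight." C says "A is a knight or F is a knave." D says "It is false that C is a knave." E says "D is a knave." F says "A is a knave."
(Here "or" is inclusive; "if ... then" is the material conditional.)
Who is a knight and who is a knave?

A is a knight, B is a knave, C is a knight, D is a knight, E is a knave, and F is a knave.

A is a knight; "if C and I are not the same type then E is a knave" is true, as required.
B is a knave; "E is a knight" is false, as required.
Since C is a knight, "A is a knight or F is a knave" needs to be true, which holds.
D is a knight, and the claim "it is false that C is a knave" is indeed true.
E is a knave, and the claim "D is a knave" is indeed false.
Since F is a knave, "A is a knave" needs to be false, which holds.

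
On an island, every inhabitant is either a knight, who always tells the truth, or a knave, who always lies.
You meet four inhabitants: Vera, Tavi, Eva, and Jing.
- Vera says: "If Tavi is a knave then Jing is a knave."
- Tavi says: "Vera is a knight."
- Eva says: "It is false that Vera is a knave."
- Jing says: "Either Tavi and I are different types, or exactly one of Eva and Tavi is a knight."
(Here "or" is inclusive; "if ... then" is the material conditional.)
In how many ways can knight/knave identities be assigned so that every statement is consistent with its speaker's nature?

1

Consistent assignments:
  Vera=knave, Tavi=knave, Eva=knave, Jing=knight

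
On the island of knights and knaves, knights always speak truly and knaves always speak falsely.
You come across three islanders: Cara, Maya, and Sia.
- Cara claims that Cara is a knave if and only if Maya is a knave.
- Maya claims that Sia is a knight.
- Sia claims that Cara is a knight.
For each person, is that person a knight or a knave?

Suppose Cara is a knave. Then Cara's statement "Cara is a knave if and only if Maya is a knave" would have to be false. Checking the 4 ways to assign the others, none is consistent with every speaker.
(For instance, with Maya=knight, Sia=knight, Sia's claim "Cara is a knight" comes out false where it would need to be true.)
So Cara must be a knight, making "Cara is a knave if and only if Maya is a knave" true. Taking Cara=knight, Maya=knight, Sia=knight, each remaining statement checks out:
  Maya (knight): "Sia is a knight" — true. ✓
  Sia (knight): "Cara is a knight" — true. ✓
This is the unique consistent assignment.

Knights: Cara, Maya, and Sia. Knaves: none.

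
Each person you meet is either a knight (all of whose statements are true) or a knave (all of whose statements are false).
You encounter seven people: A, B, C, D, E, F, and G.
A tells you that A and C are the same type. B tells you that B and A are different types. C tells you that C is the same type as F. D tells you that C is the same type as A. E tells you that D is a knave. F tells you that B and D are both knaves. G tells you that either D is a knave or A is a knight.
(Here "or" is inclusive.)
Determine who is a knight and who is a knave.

A (knave): "A and C are the same type" — False. ✓
B is a knave, so "B and A are different types" must be False — and it is.
As a knight, C's statement "C is the same type as F" should be true; it is.
D (knave): "C is the same type as A" — False. ✓
E is a knight; "D is a knave" is true, as required.
F is a knight; "B and D are both knaves" is true, as required.
G is a knight, and the claim "either D is a knave or A is a knight" is indeed true.

A is a knave, B is a knave, C is a knight, D is a knave, E is a knight, F is a knight, and G is a knight.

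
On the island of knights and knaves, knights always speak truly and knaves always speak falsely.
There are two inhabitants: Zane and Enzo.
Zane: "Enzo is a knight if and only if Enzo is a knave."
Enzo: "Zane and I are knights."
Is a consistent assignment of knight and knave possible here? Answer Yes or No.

Yes

One consistent assignment: Zane=knave, Enzo=knave.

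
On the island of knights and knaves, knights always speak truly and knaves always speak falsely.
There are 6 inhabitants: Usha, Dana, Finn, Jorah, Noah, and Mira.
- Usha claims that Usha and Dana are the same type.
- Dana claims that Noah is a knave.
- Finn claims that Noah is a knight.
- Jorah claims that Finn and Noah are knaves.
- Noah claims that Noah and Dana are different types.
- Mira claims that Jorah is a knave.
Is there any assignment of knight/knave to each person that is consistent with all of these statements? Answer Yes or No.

No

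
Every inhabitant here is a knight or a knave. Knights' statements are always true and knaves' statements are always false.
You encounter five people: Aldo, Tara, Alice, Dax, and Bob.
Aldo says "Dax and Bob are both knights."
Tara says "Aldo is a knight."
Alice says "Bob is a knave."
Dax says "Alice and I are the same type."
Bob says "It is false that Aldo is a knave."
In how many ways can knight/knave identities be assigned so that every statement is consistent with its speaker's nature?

Consistent assignments:
  Aldo=knave, Tara=knave, Alice=knight, Dax=knight, Bob=knave
  Aldo=knave, Tara=knave, Alice=knight, Dax=knave, Bob=knave

2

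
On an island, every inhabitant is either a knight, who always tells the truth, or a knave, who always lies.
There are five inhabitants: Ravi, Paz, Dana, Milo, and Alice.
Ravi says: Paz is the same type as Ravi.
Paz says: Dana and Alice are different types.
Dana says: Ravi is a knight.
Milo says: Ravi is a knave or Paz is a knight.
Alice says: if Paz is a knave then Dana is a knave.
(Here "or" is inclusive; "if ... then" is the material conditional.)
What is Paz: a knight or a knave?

Consistent assignments: {Ravi=knave, Paz=knight, Dana=knave, Milo=knight, Alice=knight}
In every consistent assignment, Paz is a knight.

Paz is a knight.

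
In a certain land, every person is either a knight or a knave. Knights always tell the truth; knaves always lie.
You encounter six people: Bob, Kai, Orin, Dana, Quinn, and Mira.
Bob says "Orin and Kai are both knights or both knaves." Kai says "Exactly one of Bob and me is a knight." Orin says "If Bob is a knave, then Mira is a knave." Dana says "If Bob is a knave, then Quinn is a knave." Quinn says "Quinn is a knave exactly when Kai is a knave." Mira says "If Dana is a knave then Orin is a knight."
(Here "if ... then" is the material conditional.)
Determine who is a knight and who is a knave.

Bob is a knave, Kai is a knight, Orin is a knave, Dana is a knight, Quinn is a knave, and Mira is a knight.

Since Bob is a knave, "Orin and Kai are both knights or both knaves" needs to be False, which holds.
Kai (knight): "exactly one of Bob and me is a knight" — True. ✓
Since Orin is a knave, "if Bob is a knave, then Mira is a knave" needs to be False, which holds.
Dana is a knight, so "if Bob is a knave, then Quinn is a knave" must be True — and it is.
Quinn (knave): "Quinn is a knave exactly when Kai is a knave" — False. ✓
Mira is a knight; "if Dana is a knave then Orin is a knight" is True, as required.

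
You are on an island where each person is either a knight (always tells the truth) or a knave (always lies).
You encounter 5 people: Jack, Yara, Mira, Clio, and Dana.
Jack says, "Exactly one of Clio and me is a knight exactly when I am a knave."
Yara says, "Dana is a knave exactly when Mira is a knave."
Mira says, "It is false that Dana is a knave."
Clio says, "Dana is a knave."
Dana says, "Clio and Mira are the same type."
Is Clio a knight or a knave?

Clio is a knight.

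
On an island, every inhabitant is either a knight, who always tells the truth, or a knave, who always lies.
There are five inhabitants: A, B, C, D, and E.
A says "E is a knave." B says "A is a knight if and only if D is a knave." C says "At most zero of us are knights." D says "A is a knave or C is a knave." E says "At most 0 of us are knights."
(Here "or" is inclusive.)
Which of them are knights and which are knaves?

A (knight): "E is a knave" — true. ✓
B is a knave, so "A is a knight if and only if D is a knave" must be false — and it is.
C is a knave; "at most zero of us are knights" is false, as required.
D (knight): "A is a knave or C is a knave" — true. ✓
As a knave, E's statement "at most 0 of us are knights" should be false; it is.

Knights: A and D. Knaves: B, C, and E.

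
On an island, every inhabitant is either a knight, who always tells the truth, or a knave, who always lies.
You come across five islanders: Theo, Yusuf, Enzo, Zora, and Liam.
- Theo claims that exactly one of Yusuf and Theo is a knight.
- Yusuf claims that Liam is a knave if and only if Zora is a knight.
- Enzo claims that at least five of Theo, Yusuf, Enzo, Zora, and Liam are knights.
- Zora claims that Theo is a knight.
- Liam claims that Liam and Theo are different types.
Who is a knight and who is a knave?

Theo is a knave, Yusuf is a knave, Enzo is a knave, Zora is a knave, and Liam is a knave.

Theo (knave): "exactly one of Yusuf and Theo is a knight" — false. ✓
Yusuf is a knave, and the claim "Liam is a knave if and only if Zora is a knight" is indeed false.
As a knave, Enzo's statement "at least five of Theo, Yusuf, Enzo, Zora, and Liam are knights" should be false; it is.
Since Zora is a knave, "Theo is a knight" needs to be false, which holds.
Liam is a knave, and the claim "Liam and Theo are different types" is indeed false.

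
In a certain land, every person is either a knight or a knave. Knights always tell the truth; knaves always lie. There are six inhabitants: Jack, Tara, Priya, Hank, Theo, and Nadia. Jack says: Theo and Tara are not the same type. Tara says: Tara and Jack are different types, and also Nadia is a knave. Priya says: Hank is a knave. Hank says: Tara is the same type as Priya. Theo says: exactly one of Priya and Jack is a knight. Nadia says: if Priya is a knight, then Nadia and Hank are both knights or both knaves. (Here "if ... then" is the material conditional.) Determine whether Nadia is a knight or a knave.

Consistent assignments: {Jack=knight, Tara=knave, Priya=knave, Hank=knight, Theo=knight, Nadia=knight}; {Jack=knave, Tara=knave, Priya=knave, Hank=knight, Theo=knave, Nadia=knight}
In every consistent assignment, Nadia is a knight.

Nadia is a knight.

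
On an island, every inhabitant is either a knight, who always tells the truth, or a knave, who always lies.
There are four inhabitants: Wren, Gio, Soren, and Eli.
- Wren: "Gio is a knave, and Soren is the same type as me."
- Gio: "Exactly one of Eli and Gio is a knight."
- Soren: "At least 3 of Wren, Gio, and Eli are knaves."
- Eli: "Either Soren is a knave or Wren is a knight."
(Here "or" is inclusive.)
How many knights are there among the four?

1

The unique consistent assignment is Wren=knave, Gio=knave, Soren=knight, Eli=knave.
That has 1 knight.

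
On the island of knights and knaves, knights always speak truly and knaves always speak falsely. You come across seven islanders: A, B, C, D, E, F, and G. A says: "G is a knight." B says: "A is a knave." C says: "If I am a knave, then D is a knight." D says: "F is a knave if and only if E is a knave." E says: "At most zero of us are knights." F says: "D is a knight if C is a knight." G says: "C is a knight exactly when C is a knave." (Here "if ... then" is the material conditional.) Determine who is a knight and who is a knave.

Knights: B and F. Knaves: A, C, D, E, and G.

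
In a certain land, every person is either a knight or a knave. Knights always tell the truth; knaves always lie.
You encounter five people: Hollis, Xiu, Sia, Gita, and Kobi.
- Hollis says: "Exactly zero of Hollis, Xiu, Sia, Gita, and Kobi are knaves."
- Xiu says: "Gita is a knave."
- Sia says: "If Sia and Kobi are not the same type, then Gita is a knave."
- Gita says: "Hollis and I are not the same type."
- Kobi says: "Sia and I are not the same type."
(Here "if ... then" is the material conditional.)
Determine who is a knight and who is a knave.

As a knave, Hollis's statement "exactly zero of Hollis, Xiu, Sia, Gita, and Kobi are knaves" should be False; it is.
Xiu is a knave; "Gita is a knave" is False, as required.
As a knave, Sia's statement "if Sia and Kobi are not the same type, then Gita is a knave" should be False; it is.
As a knight, Gita's statement "Hollis and I are not the same type" should be true; it is.
As a knight, Kobi's statement "Sia and I are not the same type" should be true; it is.

Knights: Gita and Kobi. Knaves: Hollis, Xiu, and Sia.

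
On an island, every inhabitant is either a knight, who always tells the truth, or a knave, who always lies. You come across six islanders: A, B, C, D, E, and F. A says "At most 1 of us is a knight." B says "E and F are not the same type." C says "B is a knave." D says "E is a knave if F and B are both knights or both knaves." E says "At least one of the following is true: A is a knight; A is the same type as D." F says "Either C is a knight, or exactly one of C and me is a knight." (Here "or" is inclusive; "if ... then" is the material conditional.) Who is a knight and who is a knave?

A is a knave, B is a knight, C is a knave, D is a knight, E is a knave, and F is a knight.

As a knave, A's statement "at most 1 of us is a knight" should be false; it is.
Since B is a knight, "E and F are not the same type" needs to be True, which holds.
As a knave, C's statement "B is a knave" should be false; it is.
As a knight, D's statement "E is a knave if F and B are both knights or both knaves" should be True; it is.
E is a knave; "at least one of the following is true: A is a knight; A is the same type as D" is false, as required.
Since F is a knight, "either C is a knight, or exactly one of C and me is a knight" needs to be True, which holds.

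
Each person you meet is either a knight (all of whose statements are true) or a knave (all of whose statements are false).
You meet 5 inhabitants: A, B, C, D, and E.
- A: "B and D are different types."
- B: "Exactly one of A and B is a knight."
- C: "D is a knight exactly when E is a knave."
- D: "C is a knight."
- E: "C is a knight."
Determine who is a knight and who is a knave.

A is a knave, so "B and D are different types" must be false — and it is.
As a knave, B's statement "exactly one of A and B is a knight" should be false; it is.
Since C is a knave, "D is a knight exactly when E is a knave" needs to be false, which holds.
D is a knave; "C is a knight" is false, as required.
E (knave): "C is a knight" — false. ✓

Knights: none. Knaves: A, B, C, D, and E.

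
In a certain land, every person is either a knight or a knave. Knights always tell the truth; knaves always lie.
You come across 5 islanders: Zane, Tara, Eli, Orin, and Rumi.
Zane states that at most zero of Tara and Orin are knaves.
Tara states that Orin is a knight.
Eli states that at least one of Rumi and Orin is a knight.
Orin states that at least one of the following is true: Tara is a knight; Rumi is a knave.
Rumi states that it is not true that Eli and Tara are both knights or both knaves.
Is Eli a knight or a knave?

Eli is a knight.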